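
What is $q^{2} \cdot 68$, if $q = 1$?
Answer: $68$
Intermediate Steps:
$q^{2} \cdot 68 = 1^{2} \cdot 68 = 1 \cdot 68 = 68$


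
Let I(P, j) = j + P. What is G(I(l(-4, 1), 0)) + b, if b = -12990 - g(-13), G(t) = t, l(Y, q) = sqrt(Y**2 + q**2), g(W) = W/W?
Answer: -12991 + sqrt(17) ≈ -12987.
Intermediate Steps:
g(W) = 1
I(P, j) = P + j
b = -12991 (b = -12990 - 1*1 = -12990 - 1 = -12991)
G(I(l(-4, 1), 0)) + b = (sqrt((-4)**2 + 1**2) + 0) - 12991 = (sqrt(16 + 1) + 0) - 12991 = (sqrt(17) + 0) - 12991 = sqrt(17) - 12991 = -12991 + sqrt(17)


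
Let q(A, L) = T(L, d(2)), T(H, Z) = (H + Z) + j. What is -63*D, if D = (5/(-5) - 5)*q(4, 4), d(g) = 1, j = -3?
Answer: 756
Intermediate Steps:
T(H, Z) = -3 + H + Z (T(H, Z) = (H + Z) - 3 = -3 + H + Z)
q(A, L) = -2 + L (q(A, L) = -3 + L + 1 = -2 + L)
D = -12 (D = (5/(-5) - 5)*(-2 + 4) = (5*(-⅕) - 5)*2 = (-1 - 5)*2 = -6*2 = -12)
-63*D = -63*(-12) = 756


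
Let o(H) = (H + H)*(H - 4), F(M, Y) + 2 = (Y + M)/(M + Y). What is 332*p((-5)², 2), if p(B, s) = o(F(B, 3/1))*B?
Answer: 83000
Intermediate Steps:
F(M, Y) = -1 (F(M, Y) = -2 + (Y + M)/(M + Y) = -2 + (M + Y)/(M + Y) = -2 + 1 = -1)
o(H) = 2*H*(-4 + H) (o(H) = (2*H)*(-4 + H) = 2*H*(-4 + H))
p(B, s) = 10*B (p(B, s) = (2*(-1)*(-4 - 1))*B = (2*(-1)*(-5))*B = 10*B)
332*p((-5)², 2) = 332*(10*(-5)²) = 332*(10*25) = 332*250 = 83000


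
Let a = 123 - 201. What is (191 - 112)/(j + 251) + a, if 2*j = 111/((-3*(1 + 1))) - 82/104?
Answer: -1949662/25101 ≈ -77.673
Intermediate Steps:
a = -78
j = -1003/104 (j = (111/((-3*(1 + 1))) - 82/104)/2 = (111/((-3*2)) - 82*1/104)/2 = (111/(-6) - 41/52)/2 = (111*(-⅙) - 41/52)/2 = (-37/2 - 41/52)/2 = (½)*(-1003/52) = -1003/104 ≈ -9.6442)
(191 - 112)/(j + 251) + a = (191 - 112)/(-1003/104 + 251) - 78 = 79/(25101/104) - 78 = 79*(104/25101) - 78 = 8216/25101 - 78 = -1949662/25101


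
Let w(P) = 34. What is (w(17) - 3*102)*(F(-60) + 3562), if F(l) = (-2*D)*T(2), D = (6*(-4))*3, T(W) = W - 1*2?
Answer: -968864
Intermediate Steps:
T(W) = -2 + W (T(W) = W - 2 = -2 + W)
D = -72 (D = -24*3 = -72)
F(l) = 0 (F(l) = (-2*(-72))*(-2 + 2) = 144*0 = 0)
(w(17) - 3*102)*(F(-60) + 3562) = (34 - 3*102)*(0 + 3562) = (34 - 306)*3562 = -272*3562 = -968864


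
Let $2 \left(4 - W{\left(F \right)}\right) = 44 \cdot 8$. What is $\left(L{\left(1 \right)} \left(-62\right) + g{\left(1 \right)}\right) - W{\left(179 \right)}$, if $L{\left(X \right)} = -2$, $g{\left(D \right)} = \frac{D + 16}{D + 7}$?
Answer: $\frac{2385}{8} \approx 298.13$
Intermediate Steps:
$W{\left(F \right)} = -172$ ($W{\left(F \right)} = 4 - \frac{44 \cdot 8}{2} = 4 - 176 = -172$)
$g{\left(D \right)} = \frac{16 + D}{7 + D}$
$\left(L{\left(1 \right)} \left(-62\right) + g{\left(1 \right)}\right) - W{\left(179 \right)} = \left(\left(-2\right) \left(-62\right) + \frac{16 + 1}{7 + 1}\right) - -172 = \left(124 + \frac{1}{8} \cdot 17\right) + 172 = \left(124 + \frac{17}{8}\right) + 172 = \frac{1009}{8} + 172 = \frac{2385}{8}$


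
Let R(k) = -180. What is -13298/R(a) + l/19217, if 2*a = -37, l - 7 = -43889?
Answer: 123824453/1729530 ≈ 71.594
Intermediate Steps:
l = -43882 (l = 7 - 43889 = -43882)
a = -37/2 (a = (1/2)*(-37) = -37/2 ≈ -18.500)
-13298/R(a) + l/19217 = -13298/(-180) - 43882/19217 = -13298*(-1/180) - 43882*1/19217 = 6649/90 - 43882/19217 = 123824453/1729530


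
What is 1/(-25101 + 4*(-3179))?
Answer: -1/37817 ≈ -2.6443e-5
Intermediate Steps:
1/(-25101 + 4*(-3179)) = 1/(-25101 - 12716) = 1/(-37817) = -1/37817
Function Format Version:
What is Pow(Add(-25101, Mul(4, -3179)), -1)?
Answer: Rational(-1, 37817) ≈ -2.6443e-5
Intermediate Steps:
Pow(Add(-25101, Mul(4, -3179)), -1) = Pow(Add(-25101, -12716), -1) = Pow(-37817, -1) = Rational(-1, 37817)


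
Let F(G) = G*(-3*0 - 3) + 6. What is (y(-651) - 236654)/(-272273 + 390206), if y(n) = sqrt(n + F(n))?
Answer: -236654/117933 + 2*sqrt(327)/117933 ≈ -2.0064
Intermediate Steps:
F(G) = 6 - 3*G (F(G) = G*(0 - 3) + 6 = G*(-3) + 6 = -3*G + 6 = 6 - 3*G)
y(n) = sqrt(6 - 2*n) (y(n) = sqrt(n + (6 - 3*n)) = sqrt(6 - 2*n))
(y(-651) - 236654)/(-272273 + 390206) = (sqrt(6 - 2*(-651)) - 236654)/(-272273 + 390206) = (sqrt(6 + 1302) - 236654)/117933 = (sqrt(1308) - 236654)*(1/117933) = (2*sqrt(327) - 236654)*(1/117933) = (-236654 + 2*sqrt(327))*(1/117933) = -236654/117933 + 2*sqrt(327)/117933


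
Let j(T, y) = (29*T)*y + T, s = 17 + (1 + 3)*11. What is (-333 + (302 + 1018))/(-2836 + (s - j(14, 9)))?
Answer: -987/6443 ≈ -0.15319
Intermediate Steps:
s = 61 (s = 17 + 4*11 = 17 + 44 = 61)
j(T, y) = T + 29*T*y (j(T, y) = 29*T*y + T = T + 29*T*y)
(-333 + (302 + 1018))/(-2836 + (s - j(14, 9))) = (-333 + (302 + 1018))/(-2836 + (61 - 14*(1 + 29*9))) = (-333 + 1320)/(-2836 + (61 - 14*(1 + 261))) = 987/(-2836 + (61 - 14*262)) = 987/(-2836 + (61 - 1*3668)) = 987/(-2836 + (61 - 3668)) = 987/(-2836 - 3607) = 987/(-6443) = 987*(-1/6443) = -987/6443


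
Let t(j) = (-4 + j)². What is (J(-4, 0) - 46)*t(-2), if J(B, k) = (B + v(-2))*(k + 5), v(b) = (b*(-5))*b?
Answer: -5976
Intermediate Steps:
v(b) = -5*b² (v(b) = (-5*b)*b = -5*b²)
J(B, k) = (-20 + B)*(5 + k) (J(B, k) = (B - 5*(-2)²)*(k + 5) = (B - 5*4)*(5 + k) = (B - 20)*(5 + k) = (-20 + B)*(5 + k))
(J(-4, 0) - 46)*t(-2) = ((-100 - 20*0 + 5*(-4) - 4*0) - 46)*(-4 - 2)² = ((-100 + 0 - 20 + 0) - 46)*(-6)² = (-120 - 46)*36 = -166*36 = -5976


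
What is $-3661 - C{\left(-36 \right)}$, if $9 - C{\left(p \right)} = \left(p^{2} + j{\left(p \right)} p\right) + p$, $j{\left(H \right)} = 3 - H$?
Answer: $-3814$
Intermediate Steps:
$C{\left(p \right)} = 9 - p - p^{2} - p \left(3 - p\right)$ ($C{\left(p \right)} = 9 - \left(\left(p^{2} + \left(3 - p\right) p\right) + p\right) = 9 - \left(\left(p^{2} + p \left(3 - p\right)\right) + p\right) = 9 - \left(p + p^{2} + p \left(3 - p\right)\right) = 9 - p - p^{2} - p \left(3 - p\right)$)
$-3661 - C{\left(-36 \right)} = -3661 - \left(9 - -144\right) = -3661 - \left(9 + 144\right) = -3661 - 153 = -3814$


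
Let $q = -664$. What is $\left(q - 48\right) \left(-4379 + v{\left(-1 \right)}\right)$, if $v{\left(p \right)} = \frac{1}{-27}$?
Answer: $\frac{84182608}{27} \approx 3.1179 \cdot 10^{6}$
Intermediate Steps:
$v{\left(p \right)} = - \frac{1}{27}$
$\left(q - 48\right) \left(-4379 + v{\left(-1 \right)}\right) = \left(-664 - 48\right) \left(-4379 - \frac{1}{27}\right) = \left(-712\right) \left(- \frac{118234}{27}\right) = \frac{84182608}{27}$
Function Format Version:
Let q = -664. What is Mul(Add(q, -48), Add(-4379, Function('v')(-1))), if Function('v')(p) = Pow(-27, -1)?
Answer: Rational(84182608, 27) ≈ 3.1179e+6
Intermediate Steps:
Function('v')(p) = Rational(-1, 27)
Mul(Add(q, -48), Add(-4379, Function('v')(-1))) = Mul(Add(-664, -48), Add(-4379, Rational(-1, 27))) = Mul(-712, Rational(-118234, 27)) = Rational(84182608, 27)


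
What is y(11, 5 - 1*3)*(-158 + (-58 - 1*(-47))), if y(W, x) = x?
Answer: -338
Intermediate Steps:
y(11, 5 - 1*3)*(-158 + (-58 - 1*(-47))) = (5 - 1*3)*(-158 + (-58 - 1*(-47))) = (5 - 3)*(-158 + (-58 + 47)) = 2*(-158 - 11) = 2*(-169) = -338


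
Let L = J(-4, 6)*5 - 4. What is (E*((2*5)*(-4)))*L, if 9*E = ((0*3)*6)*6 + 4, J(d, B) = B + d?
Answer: -320/3 ≈ -106.67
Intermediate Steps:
E = 4/9 (E = (((0*3)*6)*6 + 4)/9 = ((0*6)*6 + 4)/9 = (0*6 + 4)/9 = (0 + 4)/9 = (1/9)*4 = 4/9 ≈ 0.44444)
L = 6 (L = (6 - 4)*5 - 4 = 2*5 - 4 = 10 - 4 = 6)
(E*((2*5)*(-4)))*L = (4*((2*5)*(-4))/9)*6 = (4*(10*(-4))/9)*6 = ((4/9)*(-40))*6 = -160/9*6 = -320/3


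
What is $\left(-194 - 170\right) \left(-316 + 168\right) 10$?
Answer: $538720$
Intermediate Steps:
$\left(-194 - 170\right) \left(-316 + 168\right) 10 = \left(-194 - 170\right) \left(-148\right) 10 = \left(-364\right) \left(-148\right) 10 = 53872 \cdot 10 = 538720$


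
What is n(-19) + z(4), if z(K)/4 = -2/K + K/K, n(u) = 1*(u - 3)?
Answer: -20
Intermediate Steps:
n(u) = -3 + u (n(u) = 1*(-3 + u) = -3 + u)
z(K) = 4 - 8/K (z(K) = 4*(-2/K + K/K) = 4*(-2/K + 1) = 4*(1 - 2/K) = 4 - 8/K)
n(-19) + z(4) = (-3 - 19) + (4 - 8/4) = -22 + (4 - 8*¼) = -22 + (4 - 2) = -22 + 2 = -20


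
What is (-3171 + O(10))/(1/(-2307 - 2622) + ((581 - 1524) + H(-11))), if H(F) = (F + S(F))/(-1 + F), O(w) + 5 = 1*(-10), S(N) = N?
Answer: 31407588/9278023 ≈ 3.3852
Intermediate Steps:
O(w) = -15 (O(w) = -5 + 1*(-10) = -5 - 10 = -15)
H(F) = 2*F/(-1 + F) (H(F) = (F + F)/(-1 + F) = (2*F)/(-1 + F) = 2*F/(-1 + F))
(-3171 + O(10))/(1/(-2307 - 2622) + ((581 - 1524) + H(-11))) = (-3171 - 15)/(1/(-2307 - 2622) + ((581 - 1524) + 2*(-11)/(-1 - 11))) = -3186/(1/(-4929) + (-943 + 2*(-11)/(-12))) = -3186/(-1/4929 + (-943 + 2*(-11)*(-1/12))) = -3186/(-1/4929 + (-943 + 11/6)) = -3186/(-1/4929 - 5647/6) = -3186/(-9278023/9858) = -3186*(-9858/9278023) = 31407588/9278023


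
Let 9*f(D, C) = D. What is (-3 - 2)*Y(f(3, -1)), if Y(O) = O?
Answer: -5/3 ≈ -1.6667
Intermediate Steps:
f(D, C) = D/9
(-3 - 2)*Y(f(3, -1)) = (-3 - 2)*((⅑)*3) = -5*⅓ = -5/3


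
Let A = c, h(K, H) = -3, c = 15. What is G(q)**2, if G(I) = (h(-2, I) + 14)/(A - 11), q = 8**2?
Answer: 121/16 ≈ 7.5625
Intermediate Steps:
q = 64
A = 15
G(I) = 11/4 (G(I) = (-3 + 14)/(15 - 11) = 11/4)
G(q)**2 = (11/4)**2 = 121/16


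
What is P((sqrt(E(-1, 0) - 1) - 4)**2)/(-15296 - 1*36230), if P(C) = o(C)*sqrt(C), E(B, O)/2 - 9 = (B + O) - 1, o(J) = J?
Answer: -110/25763 + 61*sqrt(13)/51526 ≈ -1.1911e-6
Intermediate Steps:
E(B, O) = 16 + 2*B + 2*O (E(B, O) = 18 + 2*((B + O) - 1) = 18 + 2*(-1 + B + O) = 18 + (-2 + 2*B + 2*O) = 16 + 2*B + 2*O)
P(C) = C**(3/2) (P(C) = C*sqrt(C) = C**(3/2))
P((sqrt(E(-1, 0) - 1) - 4)**2)/(-15296 - 1*36230) = ((sqrt((16 + 2*(-1) + 2*0) - 1) - 4)**2)**(3/2)/(-15296 - 1*36230) = ((sqrt((16 - 2 + 0) - 1) - 4)**2)**(3/2)/(-15296 - 36230) = ((sqrt(14 - 1) - 4)**2)**(3/2)/(-51526) = ((sqrt(13) - 4)**2)**(3/2)*(-1/51526) = ((-4 + sqrt(13))**2)**(3/2)*(-1/51526) = (4 - sqrt(13))**3*(-1/51526) = -(4 - sqrt(13))**3/51526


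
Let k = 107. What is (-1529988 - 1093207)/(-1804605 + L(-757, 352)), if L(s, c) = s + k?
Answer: 524639/361051 ≈ 1.4531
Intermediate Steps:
L(s, c) = 107 + s (L(s, c) = s + 107 = 107 + s)
(-1529988 - 1093207)/(-1804605 + L(-757, 352)) = (-1529988 - 1093207)/(-1804605 + (107 - 757)) = -2623195/(-1804605 - 650) = -2623195/(-1805255) = -2623195*(-1/1805255) = 524639/361051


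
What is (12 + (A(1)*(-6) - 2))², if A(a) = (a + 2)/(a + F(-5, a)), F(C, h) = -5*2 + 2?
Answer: 7744/49 ≈ 158.04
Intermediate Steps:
F(C, h) = -8 (F(C, h) = -10 + 2 = -8)
A(a) = (2 + a)/(-8 + a) (A(a) = (a + 2)/(a - 8) = (2 + a)/(-8 + a))
(12 + (A(1)*(-6) - 2))² = (12 + (((2 + 1)/(-8 + 1))*(-6) - 2))² = (12 + ((3/(-7))*(-6) - 2))² = (12 + (-⅐*3*(-6) - 2))² = (12 + (-3/7*(-6) - 2))² = (12 + (18/7 - 2))² = (12 + 4/7)² = (88/7)² = 7744/49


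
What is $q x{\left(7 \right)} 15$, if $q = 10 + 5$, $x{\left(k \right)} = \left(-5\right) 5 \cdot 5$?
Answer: $-28125$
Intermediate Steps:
$x{\left(k \right)} = -125$ ($x{\left(k \right)} = \left(-25\right) 5 = -125$)
$q = 15$
$q x{\left(7 \right)} 15 = 15 \left(-125\right) 15 = \left(-1875\right) 15 = -28125$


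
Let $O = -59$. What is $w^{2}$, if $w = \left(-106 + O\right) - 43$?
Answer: $43264$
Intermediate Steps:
$w = -208$ ($w = \left(-106 - 59\right) - 43 = -165 - 43 = -208$)
$w^{2} = \left(-208\right)^{2} = 43264$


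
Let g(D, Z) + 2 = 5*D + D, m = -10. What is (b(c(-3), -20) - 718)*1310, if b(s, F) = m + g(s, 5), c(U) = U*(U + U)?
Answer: -814820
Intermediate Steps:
c(U) = 2*U**2 (c(U) = U*(2*U) = 2*U**2)
g(D, Z) = -2 + 6*D (g(D, Z) = -2 + (5*D + D) = -2 + 6*D)
b(s, F) = -12 + 6*s (b(s, F) = -10 + (-2 + 6*s) = -12 + 6*s)
(b(c(-3), -20) - 718)*1310 = ((-12 + 6*(2*(-3)**2)) - 718)*1310 = ((-12 + 6*(2*9)) - 718)*1310 = ((-12 + 6*18) - 718)*1310 = ((-12 + 108) - 718)*1310 = (96 - 718)*1310 = -622*1310 = -814820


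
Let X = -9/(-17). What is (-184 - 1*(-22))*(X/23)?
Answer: -1458/391 ≈ -3.7289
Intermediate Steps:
X = 9/17 (X = -9*(-1/17) = 9/17 ≈ 0.52941)
(-184 - 1*(-22))*(X/23) = (-184 - 1*(-22))*((9/17)/23) = (-184 + 22)*((9/17)*(1/23)) = -162*9/391 = -1458/391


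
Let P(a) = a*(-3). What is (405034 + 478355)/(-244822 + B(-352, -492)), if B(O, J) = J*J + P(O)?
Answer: -883389/1702 ≈ -519.03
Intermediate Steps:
P(a) = -3*a
B(O, J) = J**2 - 3*O (B(O, J) = J*J - 3*O = J**2 - 3*O)
(405034 + 478355)/(-244822 + B(-352, -492)) = (405034 + 478355)/(-244822 + ((-492)**2 - 3*(-352))) = 883389/(-244822 + (242064 + 1056)) = 883389/(-244822 + 243120) = 883389/(-1702) = 883389*(-1/1702) = -883389/1702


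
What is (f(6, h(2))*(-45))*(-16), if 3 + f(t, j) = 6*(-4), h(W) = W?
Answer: -19440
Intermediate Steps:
f(t, j) = -27 (f(t, j) = -3 + 6*(-4) = -3 - 24 = -27)
(f(6, h(2))*(-45))*(-16) = -27*(-45)*(-16) = 1215*(-16) = -19440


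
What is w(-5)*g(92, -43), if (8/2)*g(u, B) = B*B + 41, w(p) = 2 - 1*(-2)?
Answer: 1890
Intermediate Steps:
w(p) = 4 (w(p) = 2 + 2 = 4)
g(u, B) = 41/4 + B**2/4 (g(u, B) = (B*B + 41)/4 = (B**2 + 41)/4 = (41 + B**2)/4 = 41/4 + B**2/4)
w(-5)*g(92, -43) = 4*(41/4 + (1/4)*(-43)**2) = 4*(41/4 + (1/4)*1849) = 4*(41/4 + 1849/4) = 4*(945/2) = 1890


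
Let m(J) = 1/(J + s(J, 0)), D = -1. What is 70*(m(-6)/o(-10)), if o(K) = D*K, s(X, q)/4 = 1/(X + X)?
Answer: -21/19 ≈ -1.1053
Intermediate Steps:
s(X, q) = 2/X (s(X, q) = 4/(X + X) = 4/((2*X)) = 4*(1/(2*X)) = 2/X)
o(K) = -K
m(J) = 1/(J + 2/J)
70*(m(-6)/o(-10)) = 70*((-6/(2 + (-6)²))/((-1*(-10)))) = 70*(-6/(2 + 36)/10) = 70*(-6/38*(⅒)) = 70*(-6*1/38*(⅒)) = 70*(-3/19*⅒) = 70*(-3/190) = -21/19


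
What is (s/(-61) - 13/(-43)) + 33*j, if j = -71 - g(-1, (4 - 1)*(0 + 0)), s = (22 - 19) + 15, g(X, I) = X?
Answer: -6059111/2623 ≈ -2310.0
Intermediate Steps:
s = 18 (s = 3 + 15 = 18)
j = -70 (j = -71 - 1*(-1) = -71 + 1 = -70)
(s/(-61) - 13/(-43)) + 33*j = (18/(-61) - 13/(-43)) + 33*(-70) = (18*(-1/61) - 13*(-1/43)) - 2310 = (-18/61 + 13/43) - 2310 = 19/2623 - 2310 = -6059111/2623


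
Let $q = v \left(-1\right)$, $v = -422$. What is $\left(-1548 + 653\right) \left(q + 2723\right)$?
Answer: $-2814775$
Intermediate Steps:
$q = 422$ ($q = \left(-422\right) \left(-1\right) = 422$)
$\left(-1548 + 653\right) \left(q + 2723\right) = \left(-1548 + 653\right) \left(422 + 2723\right) = \left(-895\right) 3145 = -2814775$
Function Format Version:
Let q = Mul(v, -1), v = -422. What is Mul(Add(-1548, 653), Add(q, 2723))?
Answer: -2814775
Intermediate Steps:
q = 422 (q = Mul(-422, -1) = 422)
Mul(Add(-1548, 653), Add(q, 2723)) = Mul(Add(-1548, 653), Add(422, 2723)) = Mul(-895, 3145) = -2814775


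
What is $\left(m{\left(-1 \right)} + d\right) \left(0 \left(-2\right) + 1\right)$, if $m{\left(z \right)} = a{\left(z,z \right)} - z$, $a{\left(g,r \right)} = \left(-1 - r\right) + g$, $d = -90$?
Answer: $-90$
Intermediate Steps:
$a{\left(g,r \right)} = -1 + g - r$
$m{\left(z \right)} = -1 - z$ ($m{\left(z \right)} = \left(-1 + z - z\right) - z = -1 - z$)
$\left(m{\left(-1 \right)} + d\right) \left(0 \left(-2\right) + 1\right) = \left(\left(-1 - -1\right) - 90\right) \left(0 \left(-2\right) + 1\right) = \left(\left(-1 + 1\right) - 90\right) \left(0 + 1\right) = \left(0 - 90\right) 1 = \left(-90\right) 1 = -90$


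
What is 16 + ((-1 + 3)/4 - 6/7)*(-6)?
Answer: 127/7 ≈ 18.143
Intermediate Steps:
16 + ((-1 + 3)/4 - 6/7)*(-6) = 16 + (2*(1/4) - 6*1/7)*(-6) = 16 + (1/2 - 6/7)*(-6) = 16 - 5/14*(-6) = 16 + 15/7 = 127/7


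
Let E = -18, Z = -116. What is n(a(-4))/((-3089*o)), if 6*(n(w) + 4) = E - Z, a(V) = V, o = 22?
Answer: -37/203874 ≈ -0.00018148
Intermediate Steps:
n(w) = 37/3 (n(w) = -4 + (-18 - 1*(-116))/6 = -4 + (-18 + 116)/6 = -4 + (⅙)*98 = -4 + 49/3 = 37/3)
n(a(-4))/((-3089*o)) = 37/(3*((-3089*22))) = (37/3)/(-67958) = (37/3)*(-1/67958) = -37/203874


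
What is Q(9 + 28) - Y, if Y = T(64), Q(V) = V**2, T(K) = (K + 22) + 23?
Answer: 1260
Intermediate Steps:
T(K) = 45 + K (T(K) = (22 + K) + 23 = 45 + K)
Y = 109 (Y = 45 + 64 = 109)
Q(9 + 28) - Y = (9 + 28)**2 - 1*109 = 37**2 - 109 = 1369 - 109 = 1260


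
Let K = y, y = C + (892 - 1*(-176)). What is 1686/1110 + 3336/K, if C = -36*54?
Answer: -30917/13505 ≈ -2.2893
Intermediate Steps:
C = -1944
y = -876 (y = -1944 + (892 - 1*(-176)) = -1944 + (892 + 176) = -1944 + 1068 = -876)
K = -876
1686/1110 + 3336/K = 1686/1110 + 3336/(-876) = 1686*(1/1110) + 3336*(-1/876) = 281/185 - 278/73 = -30917/13505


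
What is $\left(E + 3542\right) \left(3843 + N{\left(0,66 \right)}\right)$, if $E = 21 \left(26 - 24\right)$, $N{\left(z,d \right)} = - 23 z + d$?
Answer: $14009856$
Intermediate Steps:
$N{\left(z,d \right)} = d - 23 z$
$E = 42$ ($E = 21 \cdot 2 = 42$)
$\left(E + 3542\right) \left(3843 + N{\left(0,66 \right)}\right) = \left(42 + 3542\right) \left(3843 + \left(66 - 0\right)\right) = 3584 \left(3843 + \left(66 + 0\right)\right) = 3584 \left(3843 + 66\right) = 3584 \cdot 3909 = 14009856$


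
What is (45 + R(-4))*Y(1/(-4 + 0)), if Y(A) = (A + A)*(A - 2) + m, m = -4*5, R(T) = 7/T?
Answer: -26123/32 ≈ -816.34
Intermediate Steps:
m = -20
Y(A) = -20 + 2*A*(-2 + A) (Y(A) = (A + A)*(A - 2) - 20 = (2*A)*(-2 + A) - 20 = 2*A*(-2 + A) - 20 = -20 + 2*A*(-2 + A))
(45 + R(-4))*Y(1/(-4 + 0)) = (45 + 7/(-4))*(-20 - 4/(-4 + 0) + 2*(1/(-4 + 0))**2) = (45 + 7*(-1/4))*(-20 - 4/(-4) + 2*(1/(-4))**2) = (45 - 7/4)*(-20 - 4*(-1/4) + 2*(-1/4)**2) = 173*(-20 + 1 + 2*(1/16))/4 = 173*(-20 + 1 + 1/8)/4 = (173/4)*(-151/8) = -26123/32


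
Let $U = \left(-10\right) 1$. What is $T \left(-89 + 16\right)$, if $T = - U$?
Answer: $-730$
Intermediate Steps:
$U = -10$
$T = 10$ ($T = \left(-1\right) \left(-10\right) = 10$)
$T \left(-89 + 16\right) = 10 \left(-89 + 16\right) = 10 \left(-73\right) = -730$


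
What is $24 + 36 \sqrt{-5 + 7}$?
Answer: $24 + 36 \sqrt{2} \approx 74.912$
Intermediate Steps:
$24 + 36 \sqrt{-5 + 7} = 24 + 36 \sqrt{2}$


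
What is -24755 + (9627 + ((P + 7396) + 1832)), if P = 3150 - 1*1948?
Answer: -4698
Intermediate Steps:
P = 1202 (P = 3150 - 1948 = 1202)
-24755 + (9627 + ((P + 7396) + 1832)) = -24755 + (9627 + ((1202 + 7396) + 1832)) = -24755 + (9627 + (8598 + 1832)) = -24755 + (9627 + 10430) = -24755 + 20057 = -4698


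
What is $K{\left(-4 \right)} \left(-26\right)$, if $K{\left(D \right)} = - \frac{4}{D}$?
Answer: $-26$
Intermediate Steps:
$K{\left(-4 \right)} \left(-26\right) = - \frac{4}{-4} \left(-26\right) = \left(-4\right) \left(- \frac{1}{4}\right) \left(-26\right) = 1 \left(-26\right) = -26$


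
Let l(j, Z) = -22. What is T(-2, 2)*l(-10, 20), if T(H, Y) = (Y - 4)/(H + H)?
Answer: -11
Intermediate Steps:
T(H, Y) = (-4 + Y)/(2*H) (T(H, Y) = (-4 + Y)/((2*H)) = (-4 + Y)*(1/(2*H)) = (-4 + Y)/(2*H))
T(-2, 2)*l(-10, 20) = ((1/2)*(-4 + 2)/(-2))*(-22) = ((1/2)*(-1/2)*(-2))*(-22) = (1/2)*(-22) = -11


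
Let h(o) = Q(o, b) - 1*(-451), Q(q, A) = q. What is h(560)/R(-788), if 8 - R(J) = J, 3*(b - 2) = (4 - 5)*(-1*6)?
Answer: 1011/796 ≈ 1.2701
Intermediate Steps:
b = 4 (b = 2 + ((4 - 5)*(-1*6))/3 = 2 + (-1*(-6))/3 = 2 + (⅓)*6 = 2 + 2 = 4)
R(J) = 8 - J
h(o) = 451 + o (h(o) = o - 1*(-451) = o + 451 = 451 + o)
h(560)/R(-788) = (451 + 560)/(8 - 1*(-788)) = 1011/(8 + 788) = 1011/796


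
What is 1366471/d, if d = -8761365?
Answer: -1366471/8761365 ≈ -0.15597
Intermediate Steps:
1366471/d = 1366471/(-8761365) = 1366471*(-1/8761365) = -1366471/8761365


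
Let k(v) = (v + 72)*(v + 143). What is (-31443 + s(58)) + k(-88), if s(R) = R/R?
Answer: -32322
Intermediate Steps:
s(R) = 1
k(v) = (72 + v)*(143 + v)
(-31443 + s(58)) + k(-88) = (-31443 + 1) + (10296 + (-88)² + 215*(-88)) = -31442 + (10296 + 7744 - 18920) = -31442 - 880 = -32322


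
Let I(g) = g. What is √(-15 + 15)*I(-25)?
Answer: 0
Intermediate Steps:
√(-15 + 15)*I(-25) = √(-15 + 15)*(-25) = √0*(-25) = 0*(-25) = 0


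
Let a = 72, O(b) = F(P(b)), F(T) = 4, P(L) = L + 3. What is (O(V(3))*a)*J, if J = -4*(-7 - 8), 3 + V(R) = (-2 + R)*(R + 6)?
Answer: 17280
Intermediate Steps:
V(R) = -3 + (-2 + R)*(6 + R) (V(R) = -3 + (-2 + R)*(R + 6) = -3 + (-2 + R)*(6 + R))
P(L) = 3 + L
O(b) = 4
J = 60 (J = -4*(-15) = 60)
(O(V(3))*a)*J = (4*72)*60 = 288*60 = 17280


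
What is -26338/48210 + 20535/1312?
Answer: 477718447/31625760 ≈ 15.105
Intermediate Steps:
-26338/48210 + 20535/1312 = -26338*1/48210 + 20535*(1/1312) = -13169/24105 + 20535/1312 = 477718447/31625760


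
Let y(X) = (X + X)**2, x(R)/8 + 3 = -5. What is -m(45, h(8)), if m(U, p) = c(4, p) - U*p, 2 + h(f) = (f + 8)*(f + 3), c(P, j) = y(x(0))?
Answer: -8554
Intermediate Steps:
x(R) = -64 (x(R) = -24 + 8*(-5) = -24 - 40 = -64)
y(X) = 4*X**2 (y(X) = (2*X)**2 = 4*X**2)
c(P, j) = 16384 (c(P, j) = 4*(-64)**2 = 4*4096 = 16384)
h(f) = -2 + (3 + f)*(8 + f) (h(f) = -2 + (f + 8)*(f + 3) = -2 + (8 + f)*(3 + f) = -2 + (3 + f)*(8 + f))
m(U, p) = 16384 - U*p
-m(45, h(8)) = -(16384 - 1*45*(22 + 8**2 + 11*8)) = -(16384 - 1*45*(22 + 64 + 88)) = -(16384 - 1*45*174) = -(16384 - 7830) = -1*8554 = -8554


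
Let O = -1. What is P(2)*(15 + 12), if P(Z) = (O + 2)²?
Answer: 27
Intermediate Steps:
P(Z) = 1 (P(Z) = (-1 + 2)² = 1² = 1)
P(2)*(15 + 12) = 1*(15 + 12) = 1*27 = 27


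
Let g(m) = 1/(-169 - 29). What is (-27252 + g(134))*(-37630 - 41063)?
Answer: 141539774207/66 ≈ 2.1445e+9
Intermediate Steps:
g(m) = -1/198 (g(m) = 1/(-198) = -1/198)
(-27252 + g(134))*(-37630 - 41063) = (-27252 - 1/198)*(-37630 - 41063) = -5395897/198*(-78693) = 141539774207/66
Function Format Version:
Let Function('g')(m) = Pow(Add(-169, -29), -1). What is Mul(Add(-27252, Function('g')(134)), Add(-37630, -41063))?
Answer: Rational(141539774207, 66) ≈ 2.1445e+9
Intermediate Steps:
Function('g')(m) = Rational(-1, 198) (Function('g')(m) = Pow(-198, -1) = Rational(-1, 198))
Mul(Add(-27252, Function('g')(134)), Add(-37630, -41063)) = Mul(Add(-27252, Rational(-1, 198)), Add(-37630, -41063)) = Mul(Rational(-5395897, 198), -78693) = Rational(141539774207, 66)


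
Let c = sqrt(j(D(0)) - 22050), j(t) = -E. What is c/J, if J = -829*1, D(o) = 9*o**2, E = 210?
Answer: -2*I*sqrt(5565)/829 ≈ -0.17997*I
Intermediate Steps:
j(t) = -210 (j(t) = -1*210 = -210)
J = -829
c = 2*I*sqrt(5565) (c = sqrt(-210 - 22050) = sqrt(-22260) = 2*I*sqrt(5565) ≈ 149.2*I)
c/J = (2*I*sqrt(5565))/(-829) = (2*I*sqrt(5565))*(-1/829) = -2*I*sqrt(5565)/829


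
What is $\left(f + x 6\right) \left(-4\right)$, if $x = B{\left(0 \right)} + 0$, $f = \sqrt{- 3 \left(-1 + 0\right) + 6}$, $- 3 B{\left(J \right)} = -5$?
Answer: $-52$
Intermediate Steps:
$B{\left(J \right)} = \frac{5}{3}$ ($B{\left(J \right)} = \left(- \frac{1}{3}\right) \left(-5\right) = \frac{5}{3}$)
$f = 3$ ($f = \sqrt{\left(-3\right) \left(-1\right) + 6} = \sqrt{3 + 6} = \sqrt{9} = 3$)
$x = \frac{5}{3}$ ($x = \frac{5}{3} + 0 = \frac{5}{3} \approx 1.6667$)
$\left(f + x 6\right) \left(-4\right) = \left(3 + \frac{5}{3} \cdot 6\right) \left(-4\right) = \left(3 + 10\right) \left(-4\right) = 13 \left(-4\right) = -52$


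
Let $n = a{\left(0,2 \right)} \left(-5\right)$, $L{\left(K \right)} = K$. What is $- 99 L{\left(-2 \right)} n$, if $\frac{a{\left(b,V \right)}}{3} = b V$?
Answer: $0$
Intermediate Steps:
$a{\left(b,V \right)} = 3 V b$ ($a{\left(b,V \right)} = 3 b V = 3 V b$)
$n = 0$ ($n = 3 \cdot 2 \cdot 0 \left(-5\right) = 0 \left(-5\right) = 0$)
$- 99 L{\left(-2 \right)} n = \left(-99\right) \left(-2\right) 0 = 198 \cdot 0 = 0$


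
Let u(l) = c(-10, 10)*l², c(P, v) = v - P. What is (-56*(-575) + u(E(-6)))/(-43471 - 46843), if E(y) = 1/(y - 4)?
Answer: -161001/451570 ≈ -0.35654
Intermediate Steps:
E(y) = 1/(-4 + y)
u(l) = 20*l² (u(l) = (10 - 1*(-10))*l² = (10 + 10)*l² = 20*l²)
(-56*(-575) + u(E(-6)))/(-43471 - 46843) = (-56*(-575) + 20*(1/(-4 - 6))²)/(-43471 - 46843) = (32200 + 20*(1/(-10))²)/(-90314) = (32200 + 20*(-⅒)²)*(-1/90314) = (32200 + 20*(1/100))*(-1/90314) = (32200 + ⅕)*(-1/90314) = (161001/5)*(-1/90314) = -161001/451570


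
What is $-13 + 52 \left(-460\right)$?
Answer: $-23933$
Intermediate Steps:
$-13 + 52 \left(-460\right) = -13 - 23920 = -23933$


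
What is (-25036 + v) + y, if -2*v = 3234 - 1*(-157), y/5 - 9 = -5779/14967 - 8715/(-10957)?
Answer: -8752149583267/327986838 ≈ -26684.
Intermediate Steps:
y = 7715288365/163993419 (y = 45 + 5*(-5779/14967 - 8715/(-10957)) = 45 + 5*(-5779*1/14967 - 8715*(-1/10957)) = 45 + 5*(-5779/14967 + 8715/10957) = 45 + 5*(67116902/163993419) = 45 + 335584510/163993419 = 7715288365/163993419 ≈ 47.046)
v = -3391/2 (v = -(3234 - 1*(-157))/2 = -(3234 + 157)/2 = -½*3391 = -3391/2 ≈ -1695.5)
(-25036 + v) + y = (-25036 - 3391/2) + 7715288365/163993419 = -53463/2 + 7715288365/163993419 = -8752149583267/327986838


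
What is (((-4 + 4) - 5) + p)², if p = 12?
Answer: 49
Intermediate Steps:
(((-4 + 4) - 5) + p)² = (((-4 + 4) - 5) + 12)² = ((0 - 5) + 12)² = (-5 + 12)² = 7² = 49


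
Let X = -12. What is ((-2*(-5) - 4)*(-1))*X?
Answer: 72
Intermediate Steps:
((-2*(-5) - 4)*(-1))*X = ((-2*(-5) - 4)*(-1))*(-12) = ((10 - 4)*(-1))*(-12) = (6*(-1))*(-12) = -6*(-12) = 72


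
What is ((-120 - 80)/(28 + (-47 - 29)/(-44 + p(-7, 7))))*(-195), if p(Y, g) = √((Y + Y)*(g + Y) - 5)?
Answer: 70312125/53587 - 92625*I*√5/53587 ≈ 1312.1 - 3.865*I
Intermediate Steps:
p(Y, g) = √(-5 + 2*Y*(Y + g)) (p(Y, g) = √((2*Y)*(Y + g) - 5) = √(2*Y*(Y + g) - 5) = √(-5 + 2*Y*(Y + g)))
((-120 - 80)/(28 + (-47 - 29)/(-44 + p(-7, 7))))*(-195) = ((-120 - 80)/(28 + (-47 - 29)/(-44 + √(-5 + 2*(-7)² + 2*(-7)*7))))*(-195) = -200/(28 - 76/(-44 + √(-5 + 2*49 - 98)))*(-195) = -200/(28 - 76/(-44 + √(-5 + 98 - 98)))*(-195) = -200/(28 - 76/(-44 + √(-5)))*(-195) = -200/(28 - 76/(-44 + I*√5))*(-195) = 39000/(28 - 76/(-44 + I*√5))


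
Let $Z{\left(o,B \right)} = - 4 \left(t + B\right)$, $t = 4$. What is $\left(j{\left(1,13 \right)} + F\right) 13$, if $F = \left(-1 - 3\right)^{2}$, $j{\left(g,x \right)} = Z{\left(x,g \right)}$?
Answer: $-52$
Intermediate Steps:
$Z{\left(o,B \right)} = -16 - 4 B$ ($Z{\left(o,B \right)} = - 4 \left(4 + B\right) = -16 - 4 B$)
$j{\left(g,x \right)} = -16 - 4 g$
$F = 16$ ($F = \left(-4\right)^{2} = 16$)
$\left(j{\left(1,13 \right)} + F\right) 13 = \left(\left(-16 - 4\right) + 16\right) 13 = \left(-20 + 16\right) 13 = \left(-4\right) 13 = -52$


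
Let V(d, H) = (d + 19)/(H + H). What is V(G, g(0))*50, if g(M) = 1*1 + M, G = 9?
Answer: 700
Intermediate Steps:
g(M) = 1 + M
V(d, H) = (19 + d)/(2*H) (V(d, H) = (19 + d)/((2*H)) = (19 + d)*(1/(2*H)) = (19 + d)/(2*H))
V(G, g(0))*50 = ((19 + 9)/(2*(1 + 0)))*50 = ((½)*28/1)*50 = ((½)*1*28)*50 = 14*50 = 700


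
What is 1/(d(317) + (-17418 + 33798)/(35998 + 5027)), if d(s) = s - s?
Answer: 2735/1092 ≈ 2.5046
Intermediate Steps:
d(s) = 0
1/(d(317) + (-17418 + 33798)/(35998 + 5027)) = 1/(0 + (-17418 + 33798)/(35998 + 5027)) = 1/(0 + 16380/41025) = 1/(0 + 16380*(1/41025)) = 1/(0 + 1092/2735) = 1/(1092/2735) = 2735/1092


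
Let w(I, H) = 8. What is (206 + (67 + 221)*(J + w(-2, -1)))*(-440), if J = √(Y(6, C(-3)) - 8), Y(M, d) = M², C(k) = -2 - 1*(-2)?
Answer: -1104400 - 253440*√7 ≈ -1.7749e+6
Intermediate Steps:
C(k) = 0 (C(k) = -2 + 2 = 0)
J = 2*√7 (J = √(6² - 8) = √(36 - 8) = √28 = 2*√7 ≈ 5.2915)
(206 + (67 + 221)*(J + w(-2, -1)))*(-440) = (206 + (67 + 221)*(2*√7 + 8))*(-440) = (206 + 288*(8 + 2*√7))*(-440) = (206 + (2304 + 576*√7))*(-440) = (2510 + 576*√7)*(-440) = -1104400 - 253440*√7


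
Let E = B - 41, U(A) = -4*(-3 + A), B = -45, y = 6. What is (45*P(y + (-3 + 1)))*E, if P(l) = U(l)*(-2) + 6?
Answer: -54180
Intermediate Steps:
U(A) = 12 - 4*A
P(l) = -18 + 8*l (P(l) = (12 - 4*l)*(-2) + 6 = (-24 + 8*l) + 6 = -18 + 8*l)
E = -86 (E = -45 - 41 = -86)
(45*P(y + (-3 + 1)))*E = (45*(-18 + 8*(6 + (-3 + 1))))*(-86) = (45*(-18 + 8*(6 - 2)))*(-86) = (45*(-18 + 8*4))*(-86) = (45*(-18 + 32))*(-86) = (45*14)*(-86) = 630*(-86) = -54180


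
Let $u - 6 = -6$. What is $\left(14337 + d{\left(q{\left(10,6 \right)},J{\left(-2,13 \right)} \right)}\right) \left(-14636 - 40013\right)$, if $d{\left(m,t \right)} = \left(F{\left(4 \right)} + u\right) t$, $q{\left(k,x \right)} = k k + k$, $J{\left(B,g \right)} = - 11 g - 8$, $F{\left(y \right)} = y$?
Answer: $-750494717$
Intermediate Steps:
$u = 0$ ($u = 6 - 6 = 0$)
$J{\left(B,g \right)} = -8 - 11 g$
$q{\left(k,x \right)} = k + k^{2}$ ($q{\left(k,x \right)} = k^{2} + k = k + k^{2}$)
$d{\left(m,t \right)} = 4 t$ ($d{\left(m,t \right)} = \left(4 + 0\right) t = 4 t$)
$\left(14337 + d{\left(q{\left(10,6 \right)},J{\left(-2,13 \right)} \right)}\right) \left(-14636 - 40013\right) = \left(14337 + 4 \left(-8 - 143\right)\right) \left(-14636 - 40013\right) = \left(14337 + 4 \left(-8 - 143\right)\right) \left(-54649\right) = \left(14337 + 4 \left(-151\right)\right) \left(-54649\right) = \left(14337 - 604\right) \left(-54649\right) = 13733 \left(-54649\right) = -750494717$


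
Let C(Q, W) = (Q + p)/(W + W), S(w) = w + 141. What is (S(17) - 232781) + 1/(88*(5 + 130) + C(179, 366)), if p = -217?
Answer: -1011458993637/4348061 ≈ -2.3262e+5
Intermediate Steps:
S(w) = 141 + w
C(Q, W) = (-217 + Q)/(2*W) (C(Q, W) = (Q - 217)/(W + W) = (-217 + Q)/((2*W)) = (-217 + Q)*(1/(2*W)) = (-217 + Q)/(2*W))
(S(17) - 232781) + 1/(88*(5 + 130) + C(179, 366)) = ((141 + 17) - 232781) + 1/(88*(5 + 130) + (½)*(-217 + 179)/366) = (158 - 232781) + 1/(88*135 + (½)*(1/366)*(-38)) = -232623 + 1/(11880 - 19/366) = -232623 + 1/(4348061/366) = -232623 + 366/4348061 = -1011458993637/4348061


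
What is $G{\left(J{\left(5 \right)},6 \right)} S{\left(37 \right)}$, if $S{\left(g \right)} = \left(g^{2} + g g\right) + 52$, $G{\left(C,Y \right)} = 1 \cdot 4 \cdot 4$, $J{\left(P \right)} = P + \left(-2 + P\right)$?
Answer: $44640$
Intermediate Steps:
$J{\left(P \right)} = -2 + 2 P$
$G{\left(C,Y \right)} = 16$ ($G{\left(C,Y \right)} = 4 \cdot 4 = 16$)
$S{\left(g \right)} = 52 + 2 g^{2}$ ($S{\left(g \right)} = \left(g^{2} + g^{2}\right) + 52 = 2 g^{2} + 52 = 52 + 2 g^{2}$)
$G{\left(J{\left(5 \right)},6 \right)} S{\left(37 \right)} = 16 \left(52 + 2 \cdot 37^{2}\right) = 16 \left(52 + 2 \cdot 1369\right) = 16 \left(52 + 2738\right) = 16 \cdot 2790 = 44640$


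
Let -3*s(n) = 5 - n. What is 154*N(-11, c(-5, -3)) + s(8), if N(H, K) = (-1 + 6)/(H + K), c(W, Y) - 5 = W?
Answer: -69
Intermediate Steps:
s(n) = -5/3 + n/3 (s(n) = -(5 - n)/3 = -5/3 + n/3)
c(W, Y) = 5 + W
N(H, K) = 5/(H + K)
154*N(-11, c(-5, -3)) + s(8) = 154*(5/(-11 + (5 - 5))) + (-5/3 + (⅓)*8) = 154*(5/(-11 + 0)) + (-5/3 + 8/3) = 154*(5/(-11)) + 1 = 154*(5*(-1/11)) + 1 = 154*(-5/11) + 1 = -70 + 1 = -69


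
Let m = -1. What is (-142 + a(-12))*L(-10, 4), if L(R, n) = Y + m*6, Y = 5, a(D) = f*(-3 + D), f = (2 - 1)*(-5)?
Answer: 67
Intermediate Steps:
f = -5 (f = 1*(-5) = -5)
a(D) = 15 - 5*D (a(D) = -5*(-3 + D) = 15 - 5*D)
L(R, n) = -1 (L(R, n) = 5 - 1*6 = 5 - 6 = -1)
(-142 + a(-12))*L(-10, 4) = (-142 + (15 - 5*(-12)))*(-1) = (-142 + (15 + 60))*(-1) = (-142 + 75)*(-1) = -67*(-1) = 67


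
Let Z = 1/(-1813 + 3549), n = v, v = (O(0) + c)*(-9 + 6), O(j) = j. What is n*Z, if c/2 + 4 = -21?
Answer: 75/868 ≈ 0.086406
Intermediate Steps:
c = -50 (c = -8 + 2*(-21) = -8 - 42 = -50)
v = 150 (v = (0 - 50)*(-9 + 6) = -50*(-3) = 150)
n = 150
Z = 1/1736 ≈ 0.00057604
n*Z = 150*(1/1736) = 75/868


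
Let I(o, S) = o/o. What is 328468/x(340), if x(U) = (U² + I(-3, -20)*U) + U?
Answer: 82117/29070 ≈ 2.8248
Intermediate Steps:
I(o, S) = 1
x(U) = U² + 2*U (x(U) = (U² + 1*U) + U = (U² + U) + U = (U + U²) + U = U² + 2*U)
328468/x(340) = 328468/((340*(2 + 340))) = 328468/((340*342)) = 328468/116280 = 328468*(1/116280) = 82117/29070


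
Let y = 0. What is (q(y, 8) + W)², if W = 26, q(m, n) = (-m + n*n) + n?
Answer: 9604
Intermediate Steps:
q(m, n) = n + n² - m (q(m, n) = (-m + n²) + n = (n² - m) + n = n + n² - m)
(q(y, 8) + W)² = ((8 + 8² - 1*0) + 26)² = ((8 + 64 + 0) + 26)² = (72 + 26)² = 98² = 9604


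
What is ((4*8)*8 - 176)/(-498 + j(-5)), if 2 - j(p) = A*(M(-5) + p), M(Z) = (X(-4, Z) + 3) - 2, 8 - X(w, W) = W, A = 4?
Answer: -20/133 ≈ -0.15038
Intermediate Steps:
X(w, W) = 8 - W
M(Z) = 9 - Z (M(Z) = ((8 - Z) + 3) - 2 = (11 - Z) - 2 = 9 - Z)
j(p) = -54 - 4*p (j(p) = 2 - 4*((9 - 1*(-5)) + p) = 2 - 4*((9 + 5) + p) = 2 - 4*(14 + p) = 2 - (56 + 4*p) = 2 + (-56 - 4*p) = -54 - 4*p)
((4*8)*8 - 176)/(-498 + j(-5)) = ((4*8)*8 - 176)/(-498 + (-54 - 4*(-5))) = (32*8 - 176)/(-498 + (-54 + 20)) = (256 - 176)/(-498 - 34) = 80/(-532) = 80*(-1/532) = -20/133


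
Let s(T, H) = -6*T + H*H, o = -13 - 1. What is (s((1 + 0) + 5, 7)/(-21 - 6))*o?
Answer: 182/27 ≈ 6.7407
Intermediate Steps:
o = -14
s(T, H) = H² - 6*T (s(T, H) = -6*T + H² = H² - 6*T)
(s((1 + 0) + 5, 7)/(-21 - 6))*o = ((7² - 6*((1 + 0) + 5))/(-21 - 6))*(-14) = ((49 - 6*(1 + 5))/(-27))*(-14) = ((49 - 6*6)*(-1/27))*(-14) = ((49 - 36)*(-1/27))*(-14) = (13*(-1/27))*(-14) = -13/27*(-14) = 182/27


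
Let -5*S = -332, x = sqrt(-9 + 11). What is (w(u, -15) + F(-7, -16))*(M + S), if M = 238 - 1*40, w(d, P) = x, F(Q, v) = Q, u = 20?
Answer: -9254/5 + 1322*sqrt(2)/5 ≈ -1476.9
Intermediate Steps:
x = sqrt(2) ≈ 1.4142
S = 332/5 (S = -1/5*(-332) = 332/5 ≈ 66.400)
w(d, P) = sqrt(2)
M = 198 (M = 238 - 40 = 198)
(w(u, -15) + F(-7, -16))*(M + S) = (sqrt(2) - 7)*(198 + 332/5) = (-7 + sqrt(2))*(1322/5) = -9254/5 + 1322*sqrt(2)/5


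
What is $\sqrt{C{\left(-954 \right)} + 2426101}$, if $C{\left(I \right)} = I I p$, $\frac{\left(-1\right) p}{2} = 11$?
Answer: $i \sqrt{17596451} \approx 4194.8 i$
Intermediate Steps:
$p = -22$ ($p = \left(-2\right) 11 = -22$)
$C{\left(I \right)} = - 22 I^{2}$ ($C{\left(I \right)} = I I \left(-22\right) = I^{2} \left(-22\right) = - 22 I^{2}$)
$\sqrt{C{\left(-954 \right)} + 2426101} = \sqrt{- 22 \left(-954\right)^{2} + 2426101} = \sqrt{\left(-22\right) 910116 + 2426101} = \sqrt{-20022552 + 2426101} = \sqrt{-17596451} = i \sqrt{17596451}$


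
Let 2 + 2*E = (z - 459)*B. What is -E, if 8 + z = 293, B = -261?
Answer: -22706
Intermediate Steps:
z = 285 (z = -8 + 293 = 285)
E = 22706 (E = -1 + ((285 - 459)*(-261))/2 = -1 + (-174*(-261))/2 = -1 + (½)*45414 = -1 + 22707 = 22706)
-E = -1*22706 = -22706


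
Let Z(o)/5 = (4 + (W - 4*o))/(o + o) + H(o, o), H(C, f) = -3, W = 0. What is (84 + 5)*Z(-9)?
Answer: -20915/9 ≈ -2323.9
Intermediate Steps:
Z(o) = -15 + 5*(4 - 4*o)/(2*o) (Z(o) = 5*((4 + (0 - 4*o))/(o + o) - 3) = 5*((4 - 4*o)/((2*o)) - 3) = 5*((4 - 4*o)*(1/(2*o)) - 3) = 5*((4 - 4*o)/(2*o) - 3) = 5*(-3 + (4 - 4*o)/(2*o)) = -15 + 5*(4 - 4*o)/(2*o))
(84 + 5)*Z(-9) = (84 + 5)*(-25 + 10/(-9)) = 89*(-25 + 10*(-⅑)) = 89*(-25 - 10/9) = 89*(-235/9) = -20915/9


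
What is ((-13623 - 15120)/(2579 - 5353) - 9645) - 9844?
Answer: -54033743/2774 ≈ -19479.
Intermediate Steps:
((-13623 - 15120)/(2579 - 5353) - 9645) - 9844 = (-28743/(-2774) - 9645) - 9844 = (-28743*(-1/2774) - 9645) - 9844 = (28743/2774 - 9645) - 9844 = -26726487/2774 - 9844 = -54033743/2774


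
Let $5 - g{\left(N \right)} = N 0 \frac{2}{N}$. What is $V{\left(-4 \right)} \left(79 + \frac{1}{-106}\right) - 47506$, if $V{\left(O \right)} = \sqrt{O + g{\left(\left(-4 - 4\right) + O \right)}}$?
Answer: $- \frac{5027263}{106} \approx -47427.0$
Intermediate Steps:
$g{\left(N \right)} = 5$ ($g{\left(N \right)} = 5 - N 0 \frac{2}{N} = 5 - 0 \frac{2}{N} = 5 - 0 = 5 + 0 = 5$)
$V{\left(O \right)} = \sqrt{5 + O}$ ($V{\left(O \right)} = \sqrt{O + 5} = \sqrt{5 + O}$)
$V{\left(-4 \right)} \left(79 + \frac{1}{-106}\right) - 47506 = \sqrt{5 - 4} \left(79 + \frac{1}{-106}\right) - 47506 = \sqrt{1} \left(79 - \frac{1}{106}\right) - 47506 = 1 \cdot \frac{8373}{106} - 47506 = \frac{8373}{106} - 47506 = - \frac{5027263}{106}$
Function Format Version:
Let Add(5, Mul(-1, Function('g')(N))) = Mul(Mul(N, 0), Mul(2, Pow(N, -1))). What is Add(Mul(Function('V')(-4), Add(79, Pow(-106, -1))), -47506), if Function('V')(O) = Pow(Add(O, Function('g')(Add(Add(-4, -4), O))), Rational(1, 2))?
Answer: Rational(-5027263, 106) ≈ -47427.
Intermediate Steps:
Function('g')(N) = 5 (Function('g')(N) = Add(5, Mul(-1, Mul(Mul(N, 0), Mul(2, Pow(N, -1))))) = Add(5, Mul(-1, Mul(0, Mul(2, Pow(N, -1))))) = Add(5, Mul(-1, 0)) = Add(5, 0) = 5)
Function('V')(O) = Pow(Add(5, O), Rational(1, 2)) (Function('V')(O) = Pow(Add(O, 5), Rational(1, 2)) = Pow(Add(5, O), Rational(1, 2)))
Add(Mul(Function('V')(-4), Add(79, Pow(-106, -1))), -47506) = Add(Mul(Pow(Add(5, -4), Rational(1, 2)), Add(79, Pow(-106, -1))), -47506) = Add(Mul(Pow(1, Rational(1, 2)), Add(79, Rational(-1, 106))), -47506) = Add(Mul(1, Rational(8373, 106)), -47506) = Add(Rational(8373, 106), -47506) = Rational(-5027263, 106)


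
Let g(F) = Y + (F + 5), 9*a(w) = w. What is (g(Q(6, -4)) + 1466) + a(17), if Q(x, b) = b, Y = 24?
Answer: 13436/9 ≈ 1492.9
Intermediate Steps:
a(w) = w/9
g(F) = 29 + F (g(F) = 24 + (F + 5) = 24 + (5 + F) = 29 + F)
(g(Q(6, -4)) + 1466) + a(17) = ((29 - 4) + 1466) + (⅑)*17 = (25 + 1466) + 17/9 = 1491 + 17/9 = 13436/9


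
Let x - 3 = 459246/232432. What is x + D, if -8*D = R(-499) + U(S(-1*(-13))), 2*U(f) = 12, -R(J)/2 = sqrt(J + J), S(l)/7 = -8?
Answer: 491109/116216 + I*sqrt(998)/4 ≈ 4.2258 + 7.8978*I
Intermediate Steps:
S(l) = -56 (S(l) = 7*(-8) = -56)
x = 578271/116216 (x = 3 + 459246/232432 = 3 + 459246*(1/232432) = 3 + 229623/116216 = 578271/116216 ≈ 4.9758)
R(J) = -2*sqrt(2)*sqrt(J) (R(J) = -2*sqrt(J + J) = -2*sqrt(2)*sqrt(J))
U(f) = 6 (U(f) = (1/2)*12 = 6)
D = -3/4 + I*sqrt(998)/4 (D = -(-2*sqrt(2)*sqrt(-499) + 6)/8 = -(-2*sqrt(2)*I*sqrt(499) + 6)/8 = -(-2*I*sqrt(998) + 6)/8 = -(6 - 2*I*sqrt(998))/8 = -3/4 + I*sqrt(998)/4 ≈ -0.75 + 7.8978*I)
x + D = 578271/116216 + (-3/4 + I*sqrt(998)/4) = 491109/116216 + I*sqrt(998)/4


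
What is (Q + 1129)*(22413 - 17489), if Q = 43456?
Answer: 219536540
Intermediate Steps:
(Q + 1129)*(22413 - 17489) = (43456 + 1129)*(22413 - 17489) = 44585*4924 = 219536540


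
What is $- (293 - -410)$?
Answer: $-703$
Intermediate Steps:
$- (293 - -410) = - (293 + 410) = \left(-1\right) 703 = -703$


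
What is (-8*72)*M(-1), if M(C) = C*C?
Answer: -576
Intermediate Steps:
M(C) = C²
(-8*72)*M(-1) = -8*72*(-1)² = -576*1 = -576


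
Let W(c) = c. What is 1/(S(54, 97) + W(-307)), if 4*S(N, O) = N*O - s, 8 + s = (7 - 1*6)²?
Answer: 4/4017 ≈ 0.00099577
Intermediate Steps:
s = -7 (s = -8 + (7 - 1*6)² = -8 + (7 - 6)² = -8 + 1² = -8 + 1 = -7)
S(N, O) = 7/4 + N*O/4 (S(N, O) = (N*O - 1*(-7))/4 = (N*O + 7)/4 = (7 + N*O)/4 = 7/4 + N*O/4)
1/(S(54, 97) + W(-307)) = 1/((7/4 + (¼)*54*97) - 307) = 1/((7/4 + 2619/2) - 307) = 1/(5245/4 - 307) = 1/(4017/4) = 4/4017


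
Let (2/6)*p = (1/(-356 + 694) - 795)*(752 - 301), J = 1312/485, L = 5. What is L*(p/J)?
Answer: -21503437725/10816 ≈ -1.9881e+6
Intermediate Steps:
J = 1312/485 (J = 1312*(1/485) = 1312/485 ≈ 2.7052)
p = -363563277/338 (p = 3*((1/(-356 + 694) - 795)*(752 - 301)) = 3*((1/338 - 795)*451) = 3*(-268709/338*451) = 3*(-121187759/338) = -363563277/338 ≈ -1.0756e+6)
L*(p/J) = 5*(-363563277/(338*1312/485)) = 5*(-363563277/338*485/1312) = 5*(-4300687545/10816) = -21503437725/10816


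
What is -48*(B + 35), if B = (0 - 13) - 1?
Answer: -1008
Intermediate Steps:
B = -14 (B = -13 - 1 = -14)
-48*(B + 35) = -48*(-14 + 35) = -48*21 = -1008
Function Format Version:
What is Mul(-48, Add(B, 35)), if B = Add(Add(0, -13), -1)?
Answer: -1008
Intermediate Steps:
B = -14 (B = Add(-13, -1) = -14)
Mul(-48, Add(B, 35)) = Mul(-48, Add(-14, 35)) = Mul(-48, 21) = -1008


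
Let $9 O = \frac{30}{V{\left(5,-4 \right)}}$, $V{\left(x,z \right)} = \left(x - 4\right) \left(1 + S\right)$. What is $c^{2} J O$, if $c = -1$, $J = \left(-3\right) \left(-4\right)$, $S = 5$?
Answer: $\frac{20}{3} \approx 6.6667$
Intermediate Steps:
$J = 12$
$V{\left(x,z \right)} = -24 + 6 x$ ($V{\left(x,z \right)} = \left(x - 4\right) \left(1 + 5\right) = \left(-4 + x\right) 6 = -24 + 6 x$)
$O = \frac{5}{9}$ ($O = \frac{30 \frac{1}{-24 + 6 \cdot 5}}{9} = \frac{30 \frac{1}{-24 + 30}}{9} = \frac{30 \cdot \frac{1}{6}}{9} = \frac{1}{9} \cdot 5 = \frac{5}{9} \approx 0.55556$)
$c^{2} J O = \left(-1\right)^{2} \cdot 12 \cdot \frac{5}{9} = 1 \cdot 12 \cdot \frac{5}{9} = 12 \cdot \frac{5}{9} = \frac{20}{3}$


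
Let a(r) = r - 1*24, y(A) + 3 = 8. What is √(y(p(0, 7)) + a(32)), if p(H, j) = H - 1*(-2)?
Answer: √13 ≈ 3.6056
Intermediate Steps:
p(H, j) = 2 + H (p(H, j) = H + 2 = 2 + H)
y(A) = 5 (y(A) = -3 + 8 = 5)
a(r) = -24 + r (a(r) = r - 24 = -24 + r)
√(y(p(0, 7)) + a(32)) = √(5 + (-24 + 32)) = √(5 + 8) = √13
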